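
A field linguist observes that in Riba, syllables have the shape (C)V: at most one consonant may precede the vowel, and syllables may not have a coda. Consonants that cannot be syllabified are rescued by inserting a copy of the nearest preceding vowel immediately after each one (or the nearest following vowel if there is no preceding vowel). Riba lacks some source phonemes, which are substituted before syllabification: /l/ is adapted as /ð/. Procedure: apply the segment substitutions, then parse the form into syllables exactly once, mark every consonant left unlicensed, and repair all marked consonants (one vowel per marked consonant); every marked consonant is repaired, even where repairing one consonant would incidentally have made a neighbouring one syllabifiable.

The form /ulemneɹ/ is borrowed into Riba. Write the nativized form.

uðemeneɹe

Substitution: /l/ → /ð/, giving /uðemneɹ/.
The consonants /m/, /ɹ/ cannot be parsed into a legal (C)V syllable (no codas are permitted; onsets are limited to one consonant).
Each unlicensed consonant becomes the onset of a new syllable: /m/ → /me/, /ɹ/ → /ɹe/.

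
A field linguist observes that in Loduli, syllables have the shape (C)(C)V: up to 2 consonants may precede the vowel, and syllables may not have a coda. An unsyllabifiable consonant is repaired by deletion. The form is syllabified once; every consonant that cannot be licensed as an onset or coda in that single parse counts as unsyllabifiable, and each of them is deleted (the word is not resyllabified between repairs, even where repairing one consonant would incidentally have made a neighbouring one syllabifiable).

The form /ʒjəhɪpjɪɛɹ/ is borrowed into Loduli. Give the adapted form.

Under (C)(C)V, the unsyllabifiable consonants are /ɹ/ (no codas are permitted; onsets may contain at most 2 consonants).
Each unlicensed consonant is deleted: /ɹ/.

ʒjəhɪpjɪɛ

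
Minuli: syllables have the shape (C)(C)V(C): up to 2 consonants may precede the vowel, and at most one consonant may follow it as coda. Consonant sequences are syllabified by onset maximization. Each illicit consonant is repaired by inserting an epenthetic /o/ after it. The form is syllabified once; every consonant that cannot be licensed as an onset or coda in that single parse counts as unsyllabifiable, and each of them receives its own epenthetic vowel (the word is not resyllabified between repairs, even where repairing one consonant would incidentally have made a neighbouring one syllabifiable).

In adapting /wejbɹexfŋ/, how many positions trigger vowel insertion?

2

The unsyllabifiable consonants are /f/, /ŋ/; each receives one epenthetic vowel.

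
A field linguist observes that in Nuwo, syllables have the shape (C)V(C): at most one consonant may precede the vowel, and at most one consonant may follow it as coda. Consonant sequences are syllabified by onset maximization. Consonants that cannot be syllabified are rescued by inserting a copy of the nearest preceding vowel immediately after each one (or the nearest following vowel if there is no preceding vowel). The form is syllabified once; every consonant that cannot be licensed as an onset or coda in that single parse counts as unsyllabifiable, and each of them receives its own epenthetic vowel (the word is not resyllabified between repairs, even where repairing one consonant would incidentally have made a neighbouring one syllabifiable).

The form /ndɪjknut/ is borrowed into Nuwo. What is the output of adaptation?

Under (C)V(C), the unsyllabifiable consonants are /n/, /k/ (at most one coda consonant is licensed; onsets are limited to one consonant).
Epenthesis after each stranded consonant: /n/ → /nɪ/, /k/ → /kɪ/.

nɪdɪjkɪnut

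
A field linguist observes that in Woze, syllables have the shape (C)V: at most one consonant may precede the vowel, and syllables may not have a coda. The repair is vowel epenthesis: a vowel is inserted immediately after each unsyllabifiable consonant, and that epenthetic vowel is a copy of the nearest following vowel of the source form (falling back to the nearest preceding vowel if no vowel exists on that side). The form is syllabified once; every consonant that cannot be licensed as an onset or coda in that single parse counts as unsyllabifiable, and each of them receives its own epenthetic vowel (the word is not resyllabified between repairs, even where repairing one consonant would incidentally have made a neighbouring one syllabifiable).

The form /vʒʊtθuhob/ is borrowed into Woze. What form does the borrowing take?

The consonants /v/, /t/, /b/ cannot be parsed into a legal (C)V syllable (no codas are permitted; onsets are limited to one consonant).
Inserting the epenthetic vowel yields /v/ → /vʊ/, /t/ → /tu/, /b/ → /bo/.

vʊʒʊtuθuhobo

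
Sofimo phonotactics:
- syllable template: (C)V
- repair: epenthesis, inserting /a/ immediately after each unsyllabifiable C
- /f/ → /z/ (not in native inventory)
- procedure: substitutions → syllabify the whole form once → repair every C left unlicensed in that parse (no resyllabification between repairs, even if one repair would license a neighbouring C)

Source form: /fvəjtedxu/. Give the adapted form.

zavəjatedaxu

Substitution: /f/ → /z/, giving /zvəjtedxu/.
Syllabifying with onset maximization leaves /z/, /j/, /d/ stranded (no codas are permitted; onsets are limited to one consonant).
Each unlicensed consonant becomes the onset of a new syllable: /z/ → /za/, /j/ → /ja/, /d/ → /da/.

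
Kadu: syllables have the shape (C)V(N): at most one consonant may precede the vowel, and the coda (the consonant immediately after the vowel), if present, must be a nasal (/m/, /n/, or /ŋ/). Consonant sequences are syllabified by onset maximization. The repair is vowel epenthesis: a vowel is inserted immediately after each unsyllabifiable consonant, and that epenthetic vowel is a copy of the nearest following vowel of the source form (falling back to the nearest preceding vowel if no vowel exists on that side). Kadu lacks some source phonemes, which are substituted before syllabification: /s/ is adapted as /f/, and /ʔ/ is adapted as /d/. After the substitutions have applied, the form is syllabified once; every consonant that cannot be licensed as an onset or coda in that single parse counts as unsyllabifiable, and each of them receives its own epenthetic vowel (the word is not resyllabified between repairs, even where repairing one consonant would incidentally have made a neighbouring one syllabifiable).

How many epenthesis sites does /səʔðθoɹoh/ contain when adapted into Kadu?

3

After substitution the input is /fədðθoɹoh/.
The unsyllabifiable consonants are /d/, /ð/, /h/; each receives one epenthetic vowel.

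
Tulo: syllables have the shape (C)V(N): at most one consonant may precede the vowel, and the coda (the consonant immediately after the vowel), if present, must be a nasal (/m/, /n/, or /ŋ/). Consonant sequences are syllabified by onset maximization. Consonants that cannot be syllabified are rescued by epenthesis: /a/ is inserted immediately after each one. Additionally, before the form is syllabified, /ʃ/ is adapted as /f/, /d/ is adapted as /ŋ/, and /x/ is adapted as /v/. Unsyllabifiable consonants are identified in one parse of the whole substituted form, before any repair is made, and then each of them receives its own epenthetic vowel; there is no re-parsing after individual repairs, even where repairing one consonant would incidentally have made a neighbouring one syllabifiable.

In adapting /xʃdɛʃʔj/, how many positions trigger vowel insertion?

5

After substitution the input is /vfŋɛfʔj/.
The unsyllabifiable consonants are /v/, /f/, /f/, /ʔ/, /j/; each receives one epenthetic vowel.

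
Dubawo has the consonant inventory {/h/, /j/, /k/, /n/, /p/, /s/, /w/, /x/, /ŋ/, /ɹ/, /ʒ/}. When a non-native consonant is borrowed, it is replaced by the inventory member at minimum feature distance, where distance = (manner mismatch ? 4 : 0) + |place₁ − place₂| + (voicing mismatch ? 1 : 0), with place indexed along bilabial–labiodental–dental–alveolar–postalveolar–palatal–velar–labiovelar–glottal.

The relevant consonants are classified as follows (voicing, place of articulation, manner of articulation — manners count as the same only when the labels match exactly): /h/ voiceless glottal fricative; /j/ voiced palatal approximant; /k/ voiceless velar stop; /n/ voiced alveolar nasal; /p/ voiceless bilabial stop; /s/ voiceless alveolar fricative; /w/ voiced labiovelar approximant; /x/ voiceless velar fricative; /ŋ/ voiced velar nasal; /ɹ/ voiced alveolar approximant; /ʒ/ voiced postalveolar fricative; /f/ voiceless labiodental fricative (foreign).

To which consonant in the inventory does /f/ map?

/s/ is closest: same manner (fricative), place distance 2 (labiodental→alveolar), same voicing; total 2. Next closest is /ʒ/ at distance 4.

s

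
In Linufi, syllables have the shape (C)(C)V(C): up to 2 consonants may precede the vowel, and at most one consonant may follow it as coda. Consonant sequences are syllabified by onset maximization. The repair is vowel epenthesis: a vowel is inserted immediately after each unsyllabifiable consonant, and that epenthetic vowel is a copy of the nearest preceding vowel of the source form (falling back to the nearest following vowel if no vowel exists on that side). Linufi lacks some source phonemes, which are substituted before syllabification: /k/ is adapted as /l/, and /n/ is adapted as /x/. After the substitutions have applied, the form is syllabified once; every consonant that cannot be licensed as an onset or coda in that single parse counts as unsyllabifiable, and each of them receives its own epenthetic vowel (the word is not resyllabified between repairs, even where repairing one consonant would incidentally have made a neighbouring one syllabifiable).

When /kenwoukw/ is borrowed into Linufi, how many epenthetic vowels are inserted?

1

After substitution the input is /lexwoulw/.
The unsyllabifiable consonants are /w/; each receives one epenthetic vowel.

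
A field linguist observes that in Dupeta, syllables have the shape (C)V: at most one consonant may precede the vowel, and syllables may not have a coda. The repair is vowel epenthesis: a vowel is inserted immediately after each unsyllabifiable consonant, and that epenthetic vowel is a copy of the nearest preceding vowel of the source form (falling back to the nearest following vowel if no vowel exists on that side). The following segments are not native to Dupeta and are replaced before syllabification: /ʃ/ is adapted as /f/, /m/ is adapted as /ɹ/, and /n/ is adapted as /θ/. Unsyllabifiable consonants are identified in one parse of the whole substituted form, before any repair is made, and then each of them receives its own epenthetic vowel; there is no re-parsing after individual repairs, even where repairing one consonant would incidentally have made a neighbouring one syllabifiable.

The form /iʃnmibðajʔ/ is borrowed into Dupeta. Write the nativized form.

Substitution: /ʃ/ → /f/, /n/ → /θ/, /m/ → /ɹ/, giving /ifθɹibðajʔ/.
Under (C)V, the unsyllabifiable consonants are /f/, /θ/, /b/, /j/, /ʔ/ (no codas are permitted; onsets are limited to one consonant).
Inserting the epenthetic vowel yields /f/ → /fi/, /θ/ → /θi/, /b/ → /bi/, /j/ → /ja/, /ʔ/ → /ʔa/.

ifiθiɹibiðajaʔa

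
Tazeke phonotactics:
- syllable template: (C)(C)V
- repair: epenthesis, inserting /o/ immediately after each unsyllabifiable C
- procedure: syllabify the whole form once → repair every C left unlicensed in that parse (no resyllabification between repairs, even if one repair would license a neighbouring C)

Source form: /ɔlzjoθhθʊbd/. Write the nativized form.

ɔlozjoθohθʊbodo

The consonants /l/, /θ/, /b/, /d/ cannot be parsed into a legal (C)(C)V syllable (no codas are permitted; onsets may contain at most 2 consonants).
Epenthesis after each stranded consonant: /l/ → /lo/, /θ/ → /θo/, /b/ → /bo/, /d/ → /do/.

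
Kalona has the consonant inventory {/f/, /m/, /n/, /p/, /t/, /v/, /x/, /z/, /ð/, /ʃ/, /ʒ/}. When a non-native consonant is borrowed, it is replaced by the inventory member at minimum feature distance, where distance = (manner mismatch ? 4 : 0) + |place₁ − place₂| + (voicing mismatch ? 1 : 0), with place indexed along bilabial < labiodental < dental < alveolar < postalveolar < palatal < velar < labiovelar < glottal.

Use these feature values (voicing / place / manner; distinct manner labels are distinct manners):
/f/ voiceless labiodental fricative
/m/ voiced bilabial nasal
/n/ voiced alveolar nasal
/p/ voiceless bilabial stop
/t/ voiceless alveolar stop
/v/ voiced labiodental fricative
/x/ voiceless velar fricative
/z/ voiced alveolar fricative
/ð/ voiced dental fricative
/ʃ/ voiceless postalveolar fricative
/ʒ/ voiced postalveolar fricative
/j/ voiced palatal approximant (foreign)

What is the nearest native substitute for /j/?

/ʒ/ is closest: manner differs (approximant→fricative, +4), place distance 1 (palatal→postalveolar), same voicing; total 5. Next closest is /n/ at distance 6.

ʒ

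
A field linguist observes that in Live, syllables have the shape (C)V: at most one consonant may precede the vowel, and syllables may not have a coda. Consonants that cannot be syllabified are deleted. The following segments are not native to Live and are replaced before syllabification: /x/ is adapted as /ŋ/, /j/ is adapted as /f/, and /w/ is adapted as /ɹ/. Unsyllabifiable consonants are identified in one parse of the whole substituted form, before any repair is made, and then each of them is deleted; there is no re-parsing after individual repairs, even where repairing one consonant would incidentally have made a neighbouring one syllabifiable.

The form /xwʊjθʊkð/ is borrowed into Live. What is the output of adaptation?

Substitution: /x/ → /ŋ/, /w/ → /ɹ/, /j/ → /f/, giving /ŋɹʊfθʊkð/.
Under (C)V, the unsyllabifiable consonants are /ŋ/, /f/, /k/, /ð/ (no codas are permitted; onsets are limited to one consonant).
Deleting the stranded consonants removes /ŋ/, /f/, /k/, /ð/.

ɹʊθʊ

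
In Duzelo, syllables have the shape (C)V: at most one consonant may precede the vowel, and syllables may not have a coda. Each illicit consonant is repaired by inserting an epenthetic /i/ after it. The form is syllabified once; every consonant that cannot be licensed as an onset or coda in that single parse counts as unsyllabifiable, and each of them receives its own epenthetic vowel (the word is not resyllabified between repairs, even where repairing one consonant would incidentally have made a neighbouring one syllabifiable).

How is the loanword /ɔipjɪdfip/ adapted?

The consonants /p/, /d/, /p/ cannot be parsed into a legal (C)V syllable (no codas are permitted; onsets are limited to one consonant).
Inserting the epenthetic vowel yields /p/ → /pi/, /d/ → /di/, /p/ → /pi/.

ɔipijɪdifipi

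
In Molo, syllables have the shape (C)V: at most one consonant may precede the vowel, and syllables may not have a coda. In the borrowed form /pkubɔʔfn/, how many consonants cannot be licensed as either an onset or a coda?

Syllabifying with onset maximization leaves /p/, /ʔ/, /f/, /n/ stranded (no codas are permitted; onsets are limited to one consonant).

4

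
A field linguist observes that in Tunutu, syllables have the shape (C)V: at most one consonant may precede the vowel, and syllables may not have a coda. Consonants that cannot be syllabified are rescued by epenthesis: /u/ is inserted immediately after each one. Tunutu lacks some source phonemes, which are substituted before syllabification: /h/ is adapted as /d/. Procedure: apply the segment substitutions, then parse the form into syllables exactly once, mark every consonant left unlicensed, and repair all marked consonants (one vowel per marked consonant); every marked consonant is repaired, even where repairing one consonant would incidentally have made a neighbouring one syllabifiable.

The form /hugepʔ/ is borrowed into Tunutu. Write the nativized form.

Substitution: /h/ → /d/, giving /dugepʔ/.
Syllabifying with onset maximization leaves /p/, /ʔ/ stranded (no codas are permitted; onsets are limited to one consonant).
Epenthesis after each stranded consonant: /p/ → /pu/, /ʔ/ → /ʔu/.

dugepuʔu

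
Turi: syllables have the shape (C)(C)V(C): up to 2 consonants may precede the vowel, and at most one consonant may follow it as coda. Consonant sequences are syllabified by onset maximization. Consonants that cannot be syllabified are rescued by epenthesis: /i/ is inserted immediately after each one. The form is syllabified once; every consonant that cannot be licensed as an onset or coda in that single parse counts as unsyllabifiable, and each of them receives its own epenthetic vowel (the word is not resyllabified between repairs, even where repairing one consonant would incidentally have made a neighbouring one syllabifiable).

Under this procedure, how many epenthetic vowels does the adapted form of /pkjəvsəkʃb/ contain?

3

The unsyllabifiable consonants are /p/, /ʃ/, /b/; each receives one epenthetic vowel.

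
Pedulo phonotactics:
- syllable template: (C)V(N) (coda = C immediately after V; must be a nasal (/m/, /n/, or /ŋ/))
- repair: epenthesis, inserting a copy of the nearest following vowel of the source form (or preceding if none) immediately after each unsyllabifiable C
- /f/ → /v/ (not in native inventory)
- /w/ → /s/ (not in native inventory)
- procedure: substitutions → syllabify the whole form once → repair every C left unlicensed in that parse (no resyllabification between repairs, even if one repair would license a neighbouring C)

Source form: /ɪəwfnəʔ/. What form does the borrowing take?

ɪəsəvənəʔə

Substitution: /w/ → /s/, /f/ → /v/, giving /ɪəsvnəʔ/.
Under (C)V(N), the unsyllabifiable consonants are /s/, /v/, /ʔ/ (only a nasal (/m/, /n/, or /ŋ/) is licensed in coda position; onsets are limited to one consonant).
Epenthesis after each stranded consonant: /s/ → /sə/, /v/ → /və/, /ʔ/ → /ʔə/.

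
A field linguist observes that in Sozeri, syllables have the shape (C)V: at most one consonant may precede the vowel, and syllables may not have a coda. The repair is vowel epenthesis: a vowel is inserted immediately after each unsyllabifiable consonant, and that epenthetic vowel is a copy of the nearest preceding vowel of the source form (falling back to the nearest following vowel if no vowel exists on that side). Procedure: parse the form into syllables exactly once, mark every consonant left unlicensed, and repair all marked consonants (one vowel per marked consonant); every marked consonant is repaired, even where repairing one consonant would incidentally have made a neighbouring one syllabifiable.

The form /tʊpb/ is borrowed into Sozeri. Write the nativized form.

tʊpʊbʊ

Under (C)V, the unsyllabifiable consonants are /p/, /b/ (no codas are permitted; onsets are limited to one consonant).
Inserting the epenthetic vowel yields /p/ → /pʊ/, /b/ → /bʊ/.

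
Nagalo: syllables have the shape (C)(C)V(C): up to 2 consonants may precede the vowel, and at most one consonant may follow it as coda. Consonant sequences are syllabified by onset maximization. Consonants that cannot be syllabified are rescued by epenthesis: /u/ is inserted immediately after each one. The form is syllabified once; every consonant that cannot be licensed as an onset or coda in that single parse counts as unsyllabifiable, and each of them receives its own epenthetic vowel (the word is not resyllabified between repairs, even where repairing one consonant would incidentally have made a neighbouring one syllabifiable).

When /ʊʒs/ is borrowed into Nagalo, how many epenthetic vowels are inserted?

The unsyllabifiable consonants are /s/; each receives one epenthetic vowel.

1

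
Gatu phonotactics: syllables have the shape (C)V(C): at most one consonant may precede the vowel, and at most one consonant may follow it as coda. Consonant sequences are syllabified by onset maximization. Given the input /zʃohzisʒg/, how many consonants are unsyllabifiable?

Syllabifying with onset maximization leaves /z/, /ʒ/, /g/ stranded (at most one coda consonant is licensed; onsets are limited to one consonant).

3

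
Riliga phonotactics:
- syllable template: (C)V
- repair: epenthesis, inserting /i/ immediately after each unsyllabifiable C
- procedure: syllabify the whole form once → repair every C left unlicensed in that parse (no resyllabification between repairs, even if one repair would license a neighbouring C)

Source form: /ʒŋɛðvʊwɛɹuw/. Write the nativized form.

ʒiŋɛðivʊwɛɹuwi

The consonants /ʒ/, /ð/, /w/ cannot be parsed into a legal (C)V syllable (no codas are permitted; onsets are limited to one consonant).
Inserting the epenthetic vowel yields /ʒ/ → /ʒi/, /ð/ → /ði/, /w/ → /wi/.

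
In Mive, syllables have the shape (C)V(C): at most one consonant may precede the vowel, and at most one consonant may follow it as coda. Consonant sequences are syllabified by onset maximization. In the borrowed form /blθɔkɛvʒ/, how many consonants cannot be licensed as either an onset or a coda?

Under (C)V(C), the unsyllabifiable consonants are /b/, /l/, /ʒ/ (at most one coda consonant is licensed; onsets are limited to one consonant).

3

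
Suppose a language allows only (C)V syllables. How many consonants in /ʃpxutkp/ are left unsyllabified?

5

Syllabifying with onset maximization leaves /ʃ/, /p/, /t/, /k/, /p/ stranded (no codas are permitted; onsets are limited to one consonant).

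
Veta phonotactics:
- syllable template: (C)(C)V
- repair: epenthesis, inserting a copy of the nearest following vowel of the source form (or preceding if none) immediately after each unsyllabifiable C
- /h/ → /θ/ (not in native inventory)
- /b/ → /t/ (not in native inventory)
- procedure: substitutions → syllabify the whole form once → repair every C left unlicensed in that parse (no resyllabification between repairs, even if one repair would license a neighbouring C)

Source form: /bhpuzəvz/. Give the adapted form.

tuθpuzəvəzə

Substitution: /b/ → /t/, /h/ → /θ/, giving /tθpuzəvz/.
Syllabifying with onset maximization leaves /t/, /v/, /z/ stranded (no codas are permitted; onsets may contain at most 2 consonants).
Inserting the epenthetic vowel yields /t/ → /tu/, /v/ → /və/, /z/ → /zə/.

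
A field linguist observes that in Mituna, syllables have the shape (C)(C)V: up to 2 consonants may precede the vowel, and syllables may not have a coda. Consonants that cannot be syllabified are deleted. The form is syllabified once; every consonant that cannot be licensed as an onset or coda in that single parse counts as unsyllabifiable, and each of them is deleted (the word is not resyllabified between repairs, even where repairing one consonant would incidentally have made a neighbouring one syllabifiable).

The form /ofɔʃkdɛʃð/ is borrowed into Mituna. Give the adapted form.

ofɔkdɛ

Syllabifying with onset maximization leaves /ʃ/, /ʃ/, /ð/ stranded (no codas are permitted; onsets may contain at most 2 consonants).
Each unlicensed consonant is deleted: /ʃ/, /ʃ/, /ð/.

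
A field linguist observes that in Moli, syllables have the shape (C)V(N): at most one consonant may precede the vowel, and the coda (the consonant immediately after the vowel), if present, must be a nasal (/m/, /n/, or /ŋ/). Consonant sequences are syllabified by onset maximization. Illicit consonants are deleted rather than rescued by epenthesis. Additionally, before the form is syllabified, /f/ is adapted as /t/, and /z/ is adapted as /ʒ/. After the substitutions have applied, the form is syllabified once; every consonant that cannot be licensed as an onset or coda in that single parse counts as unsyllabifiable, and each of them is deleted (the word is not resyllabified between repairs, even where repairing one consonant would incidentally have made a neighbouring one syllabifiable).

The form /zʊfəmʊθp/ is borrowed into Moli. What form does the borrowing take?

ʒʊtəmʊ

Substitution: /z/ → /ʒ/, /f/ → /t/, giving /ʒʊtəmʊθp/.
The consonants /θ/, /p/ cannot be parsed into a legal (C)V(N) syllable (only a nasal (/m/, /n/, or /ŋ/) is licensed in coda position; onsets are limited to one consonant).
Deleting the stranded consonants removes /θ/, /p/.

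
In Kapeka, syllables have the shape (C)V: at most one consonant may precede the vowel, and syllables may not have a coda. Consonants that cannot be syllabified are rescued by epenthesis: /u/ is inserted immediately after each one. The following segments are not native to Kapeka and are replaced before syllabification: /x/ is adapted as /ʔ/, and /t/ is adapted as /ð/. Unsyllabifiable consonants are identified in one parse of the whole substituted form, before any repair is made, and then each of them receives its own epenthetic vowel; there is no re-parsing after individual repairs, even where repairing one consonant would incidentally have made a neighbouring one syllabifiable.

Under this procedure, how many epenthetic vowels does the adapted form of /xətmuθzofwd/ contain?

After substitution the input is /ʔəðmuθzofwd/.
The unsyllabifiable consonants are /ð/, /θ/, /f/, /w/, /d/; each receives one epenthetic vowel.

5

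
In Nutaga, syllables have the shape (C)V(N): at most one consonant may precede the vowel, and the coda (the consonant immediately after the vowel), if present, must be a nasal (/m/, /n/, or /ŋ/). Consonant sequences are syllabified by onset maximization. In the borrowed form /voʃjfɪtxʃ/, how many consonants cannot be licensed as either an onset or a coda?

5

Syllabifying with onset maximization leaves /ʃ/, /j/, /t/, /x/, /ʃ/ stranded (only a nasal (/m/, /n/, or /ŋ/) is licensed in coda position; onsets are limited to one consonant).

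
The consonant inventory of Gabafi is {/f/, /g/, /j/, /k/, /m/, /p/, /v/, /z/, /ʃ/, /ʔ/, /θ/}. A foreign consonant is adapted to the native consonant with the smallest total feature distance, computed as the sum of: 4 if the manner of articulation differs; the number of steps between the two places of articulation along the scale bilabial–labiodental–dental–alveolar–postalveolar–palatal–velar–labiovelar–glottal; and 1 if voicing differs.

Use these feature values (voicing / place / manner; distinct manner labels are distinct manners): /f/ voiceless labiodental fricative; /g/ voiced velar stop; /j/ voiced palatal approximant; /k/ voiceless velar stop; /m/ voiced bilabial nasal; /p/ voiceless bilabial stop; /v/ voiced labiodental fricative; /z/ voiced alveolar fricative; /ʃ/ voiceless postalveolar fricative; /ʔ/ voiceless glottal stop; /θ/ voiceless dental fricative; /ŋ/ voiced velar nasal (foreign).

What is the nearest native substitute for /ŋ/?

/g/ is closest: manner differs (nasal→stop, +4), place distance 0 (velar→velar), same voicing; total 4. Next closest is /j/ at distance 5.

g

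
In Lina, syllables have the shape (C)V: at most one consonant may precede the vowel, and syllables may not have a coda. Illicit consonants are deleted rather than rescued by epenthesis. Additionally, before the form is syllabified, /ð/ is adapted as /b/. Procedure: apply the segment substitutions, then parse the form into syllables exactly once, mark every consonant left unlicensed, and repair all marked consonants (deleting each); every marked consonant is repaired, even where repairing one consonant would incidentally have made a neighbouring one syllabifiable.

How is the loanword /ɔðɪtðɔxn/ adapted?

ɔbɪbɔ

Substitution: /ð/ → /b/, giving /ɔbɪtbɔxn/.
Under (C)V, the unsyllabifiable consonants are /t/, /x/, /n/ (no codas are permitted; onsets are limited to one consonant).
Each unlicensed consonant is deleted: /t/, /x/, /n/.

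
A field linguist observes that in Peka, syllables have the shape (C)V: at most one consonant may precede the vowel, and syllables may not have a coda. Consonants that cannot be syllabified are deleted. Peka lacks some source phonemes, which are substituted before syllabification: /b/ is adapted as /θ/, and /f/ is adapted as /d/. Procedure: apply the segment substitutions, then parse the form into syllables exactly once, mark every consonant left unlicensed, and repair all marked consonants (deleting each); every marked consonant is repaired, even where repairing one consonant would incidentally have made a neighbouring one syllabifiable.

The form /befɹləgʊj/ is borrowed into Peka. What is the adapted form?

θeləgʊ

Substitution: /b/ → /θ/, /f/ → /d/, giving /θedɹləgʊj/.
Under (C)V, the unsyllabifiable consonants are /d/, /ɹ/, /j/ (no codas are permitted; onsets are limited to one consonant).
Deletion applies to /d/, /ɹ/, /j/.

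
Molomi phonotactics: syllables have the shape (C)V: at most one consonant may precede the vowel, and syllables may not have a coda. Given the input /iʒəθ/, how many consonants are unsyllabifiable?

1

Syllabifying with onset maximization leaves /θ/ stranded (no codas are permitted; onsets are limited to one consonant).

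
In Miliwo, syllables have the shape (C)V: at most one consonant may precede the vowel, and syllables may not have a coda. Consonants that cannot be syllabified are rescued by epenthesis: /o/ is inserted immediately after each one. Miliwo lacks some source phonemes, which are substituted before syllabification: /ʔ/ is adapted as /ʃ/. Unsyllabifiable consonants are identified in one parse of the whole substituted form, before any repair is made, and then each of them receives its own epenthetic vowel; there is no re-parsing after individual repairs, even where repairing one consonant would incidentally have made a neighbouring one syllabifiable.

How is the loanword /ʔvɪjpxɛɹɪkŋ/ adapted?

Substitution: /ʔ/ → /ʃ/, giving /ʃvɪjpxɛɹɪkŋ/.
Syllabifying with onset maximization leaves /ʃ/, /j/, /p/, /k/, /ŋ/ stranded (no codas are permitted; onsets are limited to one consonant).
Epenthesis after each stranded consonant: /ʃ/ → /ʃo/, /j/ → /jo/, /p/ → /po/, /k/ → /ko/, /ŋ/ → /ŋo/.

ʃovɪjopoxɛɹɪkoŋo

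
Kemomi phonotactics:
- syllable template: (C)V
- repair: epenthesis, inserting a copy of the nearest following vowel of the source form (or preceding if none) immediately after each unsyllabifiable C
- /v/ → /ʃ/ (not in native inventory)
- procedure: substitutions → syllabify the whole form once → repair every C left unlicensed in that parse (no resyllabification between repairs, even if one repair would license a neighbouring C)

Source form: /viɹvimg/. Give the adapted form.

Substitution: /v/ → /ʃ/, giving /ʃiɹʃimg/.
Under (C)V, the unsyllabifiable consonants are /ɹ/, /m/, /g/ (no codas are permitted; onsets are limited to one consonant).
Inserting the epenthetic vowel yields /ɹ/ → /ɹi/, /m/ → /mi/, /g/ → /gi/.

ʃiɹiʃimigi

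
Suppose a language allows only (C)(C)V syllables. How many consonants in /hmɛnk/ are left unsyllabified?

2

Under (C)(C)V, the unsyllabifiable consonants are /n/, /k/ (no codas are permitted; onsets may contain at most 2 consonants).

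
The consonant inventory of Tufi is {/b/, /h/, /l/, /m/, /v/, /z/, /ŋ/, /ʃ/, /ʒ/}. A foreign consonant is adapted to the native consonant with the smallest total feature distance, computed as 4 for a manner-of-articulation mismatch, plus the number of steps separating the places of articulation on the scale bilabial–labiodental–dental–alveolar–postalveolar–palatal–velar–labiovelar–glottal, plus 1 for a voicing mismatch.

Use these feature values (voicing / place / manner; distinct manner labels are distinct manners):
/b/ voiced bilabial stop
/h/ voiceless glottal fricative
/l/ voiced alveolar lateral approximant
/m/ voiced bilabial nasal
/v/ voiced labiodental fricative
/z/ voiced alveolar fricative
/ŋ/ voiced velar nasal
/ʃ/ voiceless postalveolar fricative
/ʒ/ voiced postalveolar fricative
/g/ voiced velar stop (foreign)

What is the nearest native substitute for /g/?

ŋ

/ŋ/ is closest: manner differs (stop→nasal, +4), place distance 0 (velar→velar), same voicing; total 4. Next closest is /b/ at distance 6.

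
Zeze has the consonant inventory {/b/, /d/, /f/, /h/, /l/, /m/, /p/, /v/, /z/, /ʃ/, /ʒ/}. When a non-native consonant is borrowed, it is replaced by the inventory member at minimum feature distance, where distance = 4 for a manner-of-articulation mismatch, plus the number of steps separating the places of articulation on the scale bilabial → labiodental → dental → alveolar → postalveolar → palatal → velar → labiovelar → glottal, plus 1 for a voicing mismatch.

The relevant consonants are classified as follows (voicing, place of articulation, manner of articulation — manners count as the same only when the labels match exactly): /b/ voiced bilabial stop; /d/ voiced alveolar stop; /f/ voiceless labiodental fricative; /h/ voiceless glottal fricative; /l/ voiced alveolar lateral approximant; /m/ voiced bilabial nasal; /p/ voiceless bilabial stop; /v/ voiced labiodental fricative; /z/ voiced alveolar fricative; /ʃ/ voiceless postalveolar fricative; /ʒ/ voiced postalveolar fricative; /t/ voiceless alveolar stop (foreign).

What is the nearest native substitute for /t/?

d

/d/ is closest: same manner (stop), place distance 0 (alveolar→alveolar), voicing differs (+1); total 1. Next closest is /p/ at distance 3.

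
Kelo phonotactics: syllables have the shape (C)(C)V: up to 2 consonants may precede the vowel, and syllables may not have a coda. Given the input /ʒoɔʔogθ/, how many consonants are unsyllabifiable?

Under (C)(C)V, the unsyllabifiable consonants are /g/, /θ/ (no codas are permitted; onsets may contain at most 2 consonants).

2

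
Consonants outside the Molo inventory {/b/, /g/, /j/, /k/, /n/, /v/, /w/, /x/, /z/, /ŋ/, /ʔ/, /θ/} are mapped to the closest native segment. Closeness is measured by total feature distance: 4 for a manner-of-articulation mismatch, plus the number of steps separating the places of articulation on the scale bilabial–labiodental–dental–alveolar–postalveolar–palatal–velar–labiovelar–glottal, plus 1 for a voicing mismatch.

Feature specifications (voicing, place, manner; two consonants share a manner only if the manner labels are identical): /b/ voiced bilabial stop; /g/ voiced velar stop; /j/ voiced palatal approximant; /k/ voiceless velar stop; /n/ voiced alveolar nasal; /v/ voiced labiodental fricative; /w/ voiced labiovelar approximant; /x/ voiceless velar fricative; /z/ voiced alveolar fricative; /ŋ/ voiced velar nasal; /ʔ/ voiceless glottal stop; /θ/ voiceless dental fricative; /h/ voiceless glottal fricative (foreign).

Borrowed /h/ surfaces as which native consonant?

/x/ is closest: same manner (fricative), place distance 2 (glottal→velar), same voicing; total 2. Next closest is /ʔ/ at distance 4.

x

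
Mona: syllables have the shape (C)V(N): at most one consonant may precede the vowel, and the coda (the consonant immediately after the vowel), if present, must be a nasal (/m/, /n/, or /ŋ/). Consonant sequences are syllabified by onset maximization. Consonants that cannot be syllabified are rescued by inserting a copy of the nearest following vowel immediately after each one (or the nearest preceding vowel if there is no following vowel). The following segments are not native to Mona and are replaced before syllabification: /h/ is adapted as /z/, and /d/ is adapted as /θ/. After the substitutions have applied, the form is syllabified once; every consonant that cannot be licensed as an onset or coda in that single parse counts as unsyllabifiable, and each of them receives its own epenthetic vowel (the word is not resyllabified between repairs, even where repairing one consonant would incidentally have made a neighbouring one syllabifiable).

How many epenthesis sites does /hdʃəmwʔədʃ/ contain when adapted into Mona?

After substitution the input is /zθʃəmwʔəθʃ/.
The unsyllabifiable consonants are /z/, /θ/, /w/, /θ/, /ʃ/; each receives one epenthetic vowel.

5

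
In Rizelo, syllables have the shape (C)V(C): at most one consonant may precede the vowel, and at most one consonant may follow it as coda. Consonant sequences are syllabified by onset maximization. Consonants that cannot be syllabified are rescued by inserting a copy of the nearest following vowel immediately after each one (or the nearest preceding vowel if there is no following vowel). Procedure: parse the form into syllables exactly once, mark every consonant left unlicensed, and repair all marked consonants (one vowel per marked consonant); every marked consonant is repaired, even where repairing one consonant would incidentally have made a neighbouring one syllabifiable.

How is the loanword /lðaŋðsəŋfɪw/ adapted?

Under (C)V(C), the unsyllabifiable consonants are /l/, /ð/ (at most one coda consonant is licensed; onsets are limited to one consonant).
Each unlicensed consonant becomes the onset of a new syllable: /l/ → /la/, /ð/ → /ðə/.

laðaŋðəsəŋfɪw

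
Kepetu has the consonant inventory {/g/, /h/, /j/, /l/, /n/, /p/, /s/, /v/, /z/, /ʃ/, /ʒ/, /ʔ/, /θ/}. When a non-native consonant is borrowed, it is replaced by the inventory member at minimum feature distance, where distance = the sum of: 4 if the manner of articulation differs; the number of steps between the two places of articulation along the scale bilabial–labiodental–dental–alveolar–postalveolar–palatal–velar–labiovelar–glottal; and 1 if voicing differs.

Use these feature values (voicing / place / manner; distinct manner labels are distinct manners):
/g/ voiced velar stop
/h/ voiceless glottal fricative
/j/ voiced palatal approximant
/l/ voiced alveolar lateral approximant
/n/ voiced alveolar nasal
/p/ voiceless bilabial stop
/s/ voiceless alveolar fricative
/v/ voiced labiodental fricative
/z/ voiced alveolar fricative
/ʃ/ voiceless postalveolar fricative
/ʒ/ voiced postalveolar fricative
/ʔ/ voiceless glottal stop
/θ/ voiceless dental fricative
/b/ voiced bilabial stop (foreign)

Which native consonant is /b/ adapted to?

p

/p/ is closest: same manner (stop), place distance 0 (bilabial→bilabial), voicing differs (+1); total 1. Next closest is /v/ at distance 5.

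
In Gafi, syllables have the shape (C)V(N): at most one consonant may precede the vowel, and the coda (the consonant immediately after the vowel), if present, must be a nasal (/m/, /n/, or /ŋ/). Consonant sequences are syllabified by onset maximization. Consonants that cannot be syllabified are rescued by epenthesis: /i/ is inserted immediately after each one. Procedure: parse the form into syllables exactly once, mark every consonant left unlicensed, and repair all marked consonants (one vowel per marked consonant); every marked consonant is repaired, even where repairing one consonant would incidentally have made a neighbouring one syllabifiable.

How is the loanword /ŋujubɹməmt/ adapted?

ŋujubiɹiməmti

Syllabifying with onset maximization leaves /b/, /ɹ/, /t/ stranded (only a nasal (/m/, /n/, or /ŋ/) is licensed in coda position; onsets are limited to one consonant).
Epenthesis after each stranded consonant: /b/ → /bi/, /ɹ/ → /ɹi/, /t/ → /ti/.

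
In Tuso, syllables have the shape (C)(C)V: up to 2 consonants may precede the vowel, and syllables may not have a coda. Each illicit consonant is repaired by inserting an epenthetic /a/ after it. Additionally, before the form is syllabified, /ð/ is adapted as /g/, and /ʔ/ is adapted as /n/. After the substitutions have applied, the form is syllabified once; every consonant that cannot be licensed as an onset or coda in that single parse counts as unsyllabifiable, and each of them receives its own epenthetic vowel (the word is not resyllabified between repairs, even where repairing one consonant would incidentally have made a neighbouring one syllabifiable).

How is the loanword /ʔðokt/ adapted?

ngokata

Substitution: /ʔ/ → /n/, /ð/ → /g/, giving /ngokt/.
Syllabifying with onset maximization leaves /k/, /t/ stranded (no codas are permitted; onsets may contain at most 2 consonants).
Each unlicensed consonant becomes the onset of a new syllable: /k/ → /ka/, /t/ → /ta/.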